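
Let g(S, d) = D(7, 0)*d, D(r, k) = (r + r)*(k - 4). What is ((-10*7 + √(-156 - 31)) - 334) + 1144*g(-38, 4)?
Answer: -256660 + I*√187 ≈ -2.5666e+5 + 13.675*I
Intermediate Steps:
D(r, k) = 2*r*(-4 + k) (D(r, k) = (2*r)*(-4 + k) = 2*r*(-4 + k))
g(S, d) = -56*d (g(S, d) = (2*7*(-4 + 0))*d = (2*7*(-4))*d = -56*d)
((-10*7 + √(-156 - 31)) - 334) + 1144*g(-38, 4) = ((-10*7 + √(-156 - 31)) - 334) + 1144*(-56*4) = ((-70 + √(-187)) - 334) + 1144*(-224) = ((-70 + I*√187) - 334) - 256256 = (-404 + I*√187) - 256256 = -256660 + I*√187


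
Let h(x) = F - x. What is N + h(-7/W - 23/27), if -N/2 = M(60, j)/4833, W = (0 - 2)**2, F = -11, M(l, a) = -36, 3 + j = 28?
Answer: -162065/19332 ≈ -8.3833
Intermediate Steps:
j = 25 (j = -3 + 28 = 25)
W = 4 (W = (-2)**2 = 4)
N = 8/537 (N = -(-72)/4833 = -2*(-4/537) = 8/537 ≈ 0.014898)
h(x) = -11 - x
N + h(-7/W - 23/27) = 8/537 + (-11 - (-7/4 - 23/27)) = 8/537 + (-11 - 1*(-281/108)) = 8/537 + (-11 + 281/108) = 8/537 - 907/108 = -162065/19332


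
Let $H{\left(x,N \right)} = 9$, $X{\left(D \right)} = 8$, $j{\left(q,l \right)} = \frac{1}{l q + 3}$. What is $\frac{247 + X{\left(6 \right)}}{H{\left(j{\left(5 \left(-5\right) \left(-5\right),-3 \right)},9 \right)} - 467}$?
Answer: $- \frac{255}{458} \approx -0.55677$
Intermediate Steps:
$j{\left(q,l \right)} = \frac{1}{3 + l q}$
$\frac{247 + X{\left(6 \right)}}{H{\left(j{\left(5 \left(-5\right) \left(-5\right),-3 \right)},9 \right)} - 467} = \frac{247 + 8}{9 - 467} = \frac{255}{-458} = 255 \left(- \frac{1}{458}\right) = - \frac{255}{458}$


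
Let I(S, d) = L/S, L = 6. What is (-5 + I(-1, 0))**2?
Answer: 121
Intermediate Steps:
I(S, d) = 6/S
(-5 + I(-1, 0))**2 = (-5 + 6/(-1))**2 = (-5 + 6*(-1))**2 = (-5 - 6)**2 = (-11)**2 = 121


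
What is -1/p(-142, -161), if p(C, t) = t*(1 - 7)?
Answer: -1/966 ≈ -0.0010352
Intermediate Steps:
p(C, t) = -6*t (p(C, t) = t*(-6) = -6*t)
-1/p(-142, -161) = -1/((-6*(-161))) = -1/966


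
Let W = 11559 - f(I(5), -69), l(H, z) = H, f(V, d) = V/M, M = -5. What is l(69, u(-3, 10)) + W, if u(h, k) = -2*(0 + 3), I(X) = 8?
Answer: 58148/5 ≈ 11630.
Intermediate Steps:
f(V, d) = -V/5 (f(V, d) = V/(-5) = V*(-1/5) = -V/5)
u(h, k) = -6 (u(h, k) = -2*3 = -6)
W = 57803/5 (W = 11559 - (-1)*8/5 = 11559 - 1*(-8/5) = 11559 + 8/5 = 57803/5 ≈ 11561.)
l(69, u(-3, 10)) + W = 69 + 57803/5 = 58148/5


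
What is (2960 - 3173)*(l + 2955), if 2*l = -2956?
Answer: -314601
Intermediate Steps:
l = -1478 (l = (½)*(-2956) = -1478)
(2960 - 3173)*(l + 2955) = (2960 - 3173)*(-1478 + 2955) = -213*1477 = -314601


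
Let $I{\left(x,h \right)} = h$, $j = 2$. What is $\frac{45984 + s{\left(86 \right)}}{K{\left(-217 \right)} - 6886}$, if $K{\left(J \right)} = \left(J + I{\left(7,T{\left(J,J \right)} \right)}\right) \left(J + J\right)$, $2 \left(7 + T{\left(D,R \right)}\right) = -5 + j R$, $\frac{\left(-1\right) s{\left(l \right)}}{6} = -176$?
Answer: $\frac{47040}{185593} \approx 0.25346$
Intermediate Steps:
$s{\left(l \right)} = 1056$ ($s{\left(l \right)} = \left(-6\right) \left(-176\right) = 1056$)
$T{\left(D,R \right)} = - \frac{19}{2} + R$ ($T{\left(D,R \right)} = -7 + \frac{-5 + 2 R}{2} = -7 + \left(- \frac{5}{2} + R\right) = - \frac{19}{2} + R$)
$K{\left(J \right)} = 2 J \left(- \frac{19}{2} + 2 J\right)$ ($K{\left(J \right)} = \left(J + \left(- \frac{19}{2} + J\right)\right) \left(J + J\right) = \left(- \frac{19}{2} + 2 J\right) 2 J = 2 J \left(- \frac{19}{2} + 2 J\right)$)
$\frac{45984 + s{\left(86 \right)}}{K{\left(-217 \right)} - 6886} = \frac{45984 + 1056}{- 217 \left(-19 + 4 \left(-217\right)\right) - 6886} = \frac{47040}{- 217 \left(-19 - 868\right) - 6886} = \frac{47040}{\left(-217\right) \left(-887\right) - 6886} = \frac{47040}{192479 - 6886} = \frac{47040}{185593}$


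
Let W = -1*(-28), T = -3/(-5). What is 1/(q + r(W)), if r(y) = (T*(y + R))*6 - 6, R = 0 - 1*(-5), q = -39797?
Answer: -5/198421 ≈ -2.5199e-5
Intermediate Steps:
T = ⅗ (T = -3*(-⅕) = ⅗ ≈ 0.60000)
R = 5 (R = 0 + 5 = 5)
W = 28
r(y) = 12 + 18*y/5 (r(y) = (3*(y + 5)/5)*6 - 6 = (3*(5 + y)/5)*6 - 6 = (3 + 3*y/5)*6 - 6 = (18 + 18*y/5) - 6 = 12 + 18*y/5)
1/(q + r(W)) = 1/(-39797 + (12 + (18/5)*28)) = 1/(-39797 + (12 + 504/5)) = 1/(-39797 + 564/5) = 1/(-198421/5) = -5/198421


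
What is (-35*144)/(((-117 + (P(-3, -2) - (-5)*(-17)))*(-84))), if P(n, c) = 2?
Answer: -3/10 ≈ -0.30000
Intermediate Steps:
(-35*144)/(((-117 + (P(-3, -2) - (-5)*(-17)))*(-84))) = (-35*144)/(((-117 + (2 - (-5)*(-17)))*(-84))) = -5040*(-1/(84*(-117 + (2 - 1*85)))) = -5040*(-1/(84*(-117 + (2 - 85)))) = -5040*(-1/(84*(-117 - 83))) = -5040/((-200*(-84))) = -5040/16800 = -5040*1/16800 = -3/10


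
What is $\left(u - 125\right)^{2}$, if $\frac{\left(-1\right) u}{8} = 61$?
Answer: $375769$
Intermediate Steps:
$u = -488$ ($u = \left(-8\right) 61 = -488$)
$\left(u - 125\right)^{2} = \left(-488 - 125\right)^{2} = \left(-613\right)^{2} = 375769$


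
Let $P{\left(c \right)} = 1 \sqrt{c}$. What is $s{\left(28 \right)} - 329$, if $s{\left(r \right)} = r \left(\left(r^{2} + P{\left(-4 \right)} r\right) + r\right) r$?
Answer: $636279 + 43904 i \approx 6.3628 \cdot 10^{5} + 43904.0 i$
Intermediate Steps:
$P{\left(c \right)} = \sqrt{c}$
$s{\left(r \right)} = r^{2} \left(r + r^{2} + 2 i r\right)$ ($s{\left(r \right)} = r \left(\left(r^{2} + \sqrt{-4} r\right) + r\right) r = r \left(\left(r^{2} + 2 i r\right) + r\right) r = r \left(r + r^{2} + 2 i r\right) r = r^{2} \left(r + r^{2} + 2 i r\right)$)
$s{\left(28 \right)} - 329 = 28^{3} \left(1 + 28 + 2 i\right) - 329 = 21952 \left(29 + 2 i\right) - 329 = \left(636608 + 43904 i\right) - 329 = 636279 + 43904 i$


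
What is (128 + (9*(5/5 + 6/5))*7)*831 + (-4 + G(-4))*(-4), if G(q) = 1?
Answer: 1107783/5 ≈ 2.2156e+5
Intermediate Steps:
(128 + (9*(5/5 + 6/5))*7)*831 + (-4 + G(-4))*(-4) = (128 + (9*(5/5 + 6/5))*7)*831 + (-4 + 1)*(-4) = (128 + (9*(5*(1/5) + 6*(1/5)))*7)*831 - 3*(-4) = (128 + (9*(1 + 6/5))*7)*831 + 12 = (128 + (9*(11/5))*7)*831 + 12 = (128 + (99/5)*7)*831 + 12 = (128 + 693/5)*831 + 12 = (1333/5)*831 + 12 = 1107723/5 + 12 = 1107783/5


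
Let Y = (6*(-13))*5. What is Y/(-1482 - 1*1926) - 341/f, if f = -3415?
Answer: 415663/1939720 ≈ 0.21429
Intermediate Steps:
Y = -390 (Y = -78*5 = -390)
Y/(-1482 - 1*1926) - 341/f = -390/(-1482 - 1*1926) - 341/(-3415) = -390/(-1482 - 1926) - 341*(-1/3415) = -390/(-3408) + 341/3415 = -390*(-1/3408) + 341/3415 = 65/568 + 341/3415 = 415663/1939720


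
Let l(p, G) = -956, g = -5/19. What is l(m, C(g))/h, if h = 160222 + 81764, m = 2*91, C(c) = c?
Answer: -478/120993 ≈ -0.0039506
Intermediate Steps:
g = -5/19 (g = -5*1/19 = -5/19 ≈ -0.26316)
m = 182
h = 241986
l(m, C(g))/h = -956/241986 = -956*1/241986 = -478/120993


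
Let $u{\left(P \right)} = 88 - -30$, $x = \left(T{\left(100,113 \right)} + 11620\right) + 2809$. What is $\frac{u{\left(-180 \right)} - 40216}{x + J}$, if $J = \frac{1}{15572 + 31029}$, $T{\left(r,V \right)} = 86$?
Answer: $- \frac{311434483}{112735586} \approx -2.7625$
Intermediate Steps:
$x = 14515$ ($x = \left(86 + 11620\right) + 2809 = 11706 + 2809 = 14515$)
$u{\left(P \right)} = 118$ ($u{\left(P \right)} = 88 + 30 = 118$)
$J = \frac{1}{46601} \approx 2.1459 \cdot 10^{-5}$
$\frac{u{\left(-180 \right)} - 40216}{x + J} = \frac{118 - 40216}{14515 + \frac{1}{46601}} = - \frac{40098}{\frac{676413516}{46601}} = \left(-40098\right) \frac{46601}{676413516} = - \frac{311434483}{112735586}$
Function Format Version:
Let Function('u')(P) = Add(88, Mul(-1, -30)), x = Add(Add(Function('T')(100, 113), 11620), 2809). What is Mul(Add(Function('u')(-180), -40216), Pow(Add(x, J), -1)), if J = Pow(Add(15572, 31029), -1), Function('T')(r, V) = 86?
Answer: Rational(-311434483, 112735586) ≈ -2.7625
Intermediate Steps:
x = 14515 (x = Add(Add(86, 11620), 2809) = Add(11706, 2809) = 14515)
Function('u')(P) = 118 (Function('u')(P) = Add(88, 30) = 118)
J = Rational(1, 46601) (J = Pow(46601, -1) = Rational(1, 46601) ≈ 2.1459e-5)
Mul(Add(Function('u')(-180), -40216), Pow(Add(x, J), -1)) = Mul(Add(118, -40216), Pow(Add(14515, Rational(1, 46601)), -1)) = Mul(-40098, Pow(Rational(676413516, 46601), -1)) = Mul(-40098, Rational(46601, 676413516)) = Rational(-311434483, 112735586)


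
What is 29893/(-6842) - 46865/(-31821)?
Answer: -630574823/217719282 ≈ -2.8963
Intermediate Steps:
29893/(-6842) - 46865/(-31821) = 29893*(-1/6842) - 46865*(-1/31821) = -29893/6842 + 46865/31821 = -630574823/217719282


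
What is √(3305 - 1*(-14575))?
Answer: 2*√4470 ≈ 133.72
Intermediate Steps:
√(3305 - 1*(-14575)) = √(3305 + 14575) = √17880 = 2*√4470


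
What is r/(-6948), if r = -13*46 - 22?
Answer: 155/1737 ≈ 0.089234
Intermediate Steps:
r = -620 (r = -598 - 22 = -620)
r/(-6948) = -620/(-6948) = -620*(-1/6948) = 155/1737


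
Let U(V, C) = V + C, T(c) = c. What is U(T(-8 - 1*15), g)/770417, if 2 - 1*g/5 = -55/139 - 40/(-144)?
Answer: -31051/1927583334 ≈ -1.6109e-5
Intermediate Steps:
g = 26495/2502 (g = 10 - 5*(-55/139 - 40/(-144)) = 10 - 5*(-55*1/139 - 40*(-1/144)) = 10 - 5*(-55/139 + 5/18) = 10 - 5*(-295/2502) = 10 + 1475/2502 = 26495/2502 ≈ 10.590)
U(V, C) = C + V
U(T(-8 - 1*15), g)/770417 = (26495/2502 + (-8 - 1*15))/770417 = (26495/2502 + (-8 - 15))*(1/770417) = (26495/2502 - 23)*(1/770417) = -31051/2502*1/770417 = -31051/1927583334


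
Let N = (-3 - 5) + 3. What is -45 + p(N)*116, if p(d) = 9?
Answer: 999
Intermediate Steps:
N = -5 (N = -8 + 3 = -5)
-45 + p(N)*116 = -45 + 9*116 = -45 + 1044 = 999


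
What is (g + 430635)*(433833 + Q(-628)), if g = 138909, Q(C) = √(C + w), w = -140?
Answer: 247086982152 + 9112704*I*√3 ≈ 2.4709e+11 + 1.5784e+7*I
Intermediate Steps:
Q(C) = √(-140 + C) (Q(C) = √(C - 140) = √(-140 + C))
(g + 430635)*(433833 + Q(-628)) = (138909 + 430635)*(433833 + √(-140 - 628)) = 569544*(433833 + √(-768)) = 569544*(433833 + 16*I*√3) = 247086982152 + 9112704*I*√3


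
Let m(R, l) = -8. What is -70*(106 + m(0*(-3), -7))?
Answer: -6860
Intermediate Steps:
-70*(106 + m(0*(-3), -7)) = -70*(106 - 8) = -70*98 = -6860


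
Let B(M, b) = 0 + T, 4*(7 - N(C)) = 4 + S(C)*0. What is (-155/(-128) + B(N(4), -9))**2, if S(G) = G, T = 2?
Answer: 168921/16384 ≈ 10.310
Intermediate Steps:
N(C) = 6 (N(C) = 7 - (4 + C*0)/4 = 7 - (4 + 0)/4 = 7 - 1/4*4 = 7 - 1 = 6)
B(M, b) = 2 (B(M, b) = 0 + 2 = 2)
(-155/(-128) + B(N(4), -9))**2 = (-155/(-128) + 2)**2 = (-155*(-1/128) + 2)**2 = (155/128 + 2)**2 = (411/128)**2 = 168921/16384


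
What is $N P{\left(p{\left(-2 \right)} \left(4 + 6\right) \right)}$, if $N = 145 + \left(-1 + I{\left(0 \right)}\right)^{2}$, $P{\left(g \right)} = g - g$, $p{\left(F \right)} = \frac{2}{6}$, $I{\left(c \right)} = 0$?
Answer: $0$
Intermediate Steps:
$p{\left(F \right)} = \frac{1}{3}$ ($p{\left(F \right)} = 2 \cdot \frac{1}{6} = \frac{1}{3}$)
$P{\left(g \right)} = 0$
$N = 146$ ($N = 145 + \left(-1 + 0\right)^{2} = 145 + \left(-1\right)^{2} = 145 + 1 = 146$)
$N P{\left(p{\left(-2 \right)} \left(4 + 6\right) \right)} = 146 \cdot 0 = 0$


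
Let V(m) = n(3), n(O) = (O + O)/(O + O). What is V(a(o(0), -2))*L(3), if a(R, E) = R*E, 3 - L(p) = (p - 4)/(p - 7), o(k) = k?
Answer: 11/4 ≈ 2.7500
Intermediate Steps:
L(p) = 3 - (-4 + p)/(-7 + p) (L(p) = 3 - (p - 4)/(p - 7) = 3 - (-4 + p)/(-7 + p))
a(R, E) = E*R
n(O) = 1 (n(O) = (2*O)/((2*O)) = (2*O)*(1/(2*O)) = 1)
V(m) = 1
V(a(o(0), -2))*L(3) = 1*((-17 + 2*3)/(-7 + 3)) = 1*((-17 + 6)/(-4)) = 1*(-1/4*(-11)) = 1*(11/4) = 11/4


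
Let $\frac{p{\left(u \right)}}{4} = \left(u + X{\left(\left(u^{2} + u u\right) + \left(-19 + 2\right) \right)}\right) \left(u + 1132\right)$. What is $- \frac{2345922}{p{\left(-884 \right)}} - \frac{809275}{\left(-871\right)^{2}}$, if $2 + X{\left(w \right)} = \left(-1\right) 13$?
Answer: $\frac{528997346401}{338281056464} \approx 1.5638$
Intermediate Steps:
$X{\left(w \right)} = -15$ ($X{\left(w \right)} = -2 - 13 = -15$)
$p{\left(u \right)} = 4 \left(-15 + u\right) \left(1132 + u\right)$ ($p{\left(u \right)} = 4 \left(u - 15\right) \left(u + 1132\right) = 4 \left(-15 + u\right) \left(1132 + u\right)$)
$- \frac{2345922}{p{\left(-884 \right)}} - \frac{809275}{\left(-871\right)^{2}} = - \frac{2345922}{-67920 + 4 \left(-884\right)^{2} + 4468 \left(-884\right)} - \frac{809275}{\left(-871\right)^{2}} = - \frac{2345922}{-67920 + 4 \cdot 781456 - 3949712} - \frac{809275}{758641} = - \frac{2345922}{-67920 + 3125824 - 3949712} - \frac{809275}{758641} = - \frac{2345922}{-891808} - \frac{809275}{758641} = \left(-2345922\right) \left(- \frac{1}{891808}\right) - \frac{809275}{758641} = \frac{1172961}{445904} - \frac{809275}{758641} = \frac{528997346401}{338281056464}$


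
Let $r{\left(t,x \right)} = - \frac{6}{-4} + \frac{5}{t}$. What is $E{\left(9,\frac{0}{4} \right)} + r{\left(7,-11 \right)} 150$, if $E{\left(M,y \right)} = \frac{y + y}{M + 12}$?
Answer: $\frac{2325}{7} \approx 332.14$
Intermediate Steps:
$r{\left(t,x \right)} = \frac{3}{2} + \frac{5}{t}$ ($r{\left(t,x \right)} = \left(-6\right) \left(- \frac{1}{4}\right) + \frac{5}{t} = \frac{3}{2} + \frac{5}{t}$)
$E{\left(M,y \right)} = \frac{2 y}{12 + M}$
$E{\left(9,\frac{0}{4} \right)} + r{\left(7,-11 \right)} 150 = \frac{2 \cdot \frac{0}{4}}{12 + 9} + \left(\frac{3}{2} + \frac{5}{7}\right) 150 = \frac{2 \cdot 0 \cdot \frac{1}{4}}{21} + \left(\frac{3}{2} + 5 \cdot \frac{1}{7}\right) 150 = 2 \cdot 0 \cdot \frac{1}{21} + \left(\frac{3}{2} + \frac{5}{7}\right) 150 = 0 + \frac{31}{14} \cdot 150 = 0 + \frac{2325}{7} = \frac{2325}{7}$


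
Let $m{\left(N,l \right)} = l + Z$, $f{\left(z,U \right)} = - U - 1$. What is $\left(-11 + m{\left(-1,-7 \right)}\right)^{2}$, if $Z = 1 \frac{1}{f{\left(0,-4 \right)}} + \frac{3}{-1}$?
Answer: $\frac{3844}{9} \approx 427.11$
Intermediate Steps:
$f{\left(z,U \right)} = -1 - U$
$Z = - \frac{8}{3}$ ($Z = 1 \frac{1}{-1 - -4} + \frac{3}{-1} = 1 \frac{1}{-1 + 4} + 3 \left(-1\right) = 1 \cdot \frac{1}{3} - 3 = \frac{1}{3} - 3 = - \frac{8}{3} \approx -2.6667$)
$m{\left(N,l \right)} = - \frac{8}{3} + l$ ($m{\left(N,l \right)} = l - \frac{8}{3} = - \frac{8}{3} + l$)
$\left(-11 + m{\left(-1,-7 \right)}\right)^{2} = \left(-11 - \frac{29}{3}\right)^{2} = \left(- \frac{62}{3}\right)^{2} = \frac{3844}{9}$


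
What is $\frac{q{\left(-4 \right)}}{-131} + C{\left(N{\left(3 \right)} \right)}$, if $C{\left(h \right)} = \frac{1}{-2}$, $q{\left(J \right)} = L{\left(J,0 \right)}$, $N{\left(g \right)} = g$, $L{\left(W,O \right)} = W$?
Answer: $- \frac{123}{262} \approx -0.46947$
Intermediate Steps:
$q{\left(J \right)} = J$
$C{\left(h \right)} = - \frac{1}{2}$
$\frac{q{\left(-4 \right)}}{-131} + C{\left(N{\left(3 \right)} \right)} = - \frac{4}{-131} - \frac{1}{2} = \left(-4\right) \left(- \frac{1}{131}\right) - \frac{1}{2} = \frac{4}{131} - \frac{1}{2} = - \frac{123}{262}$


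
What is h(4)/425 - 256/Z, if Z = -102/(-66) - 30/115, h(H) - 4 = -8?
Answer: -1101108/5525 ≈ -199.30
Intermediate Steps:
h(H) = -4 (h(H) = 4 - 8 = -4)
Z = 325/253 (Z = -102*(-1/66) - 30*1/115 = 17/11 - 6/23 = 325/253 ≈ 1.2846)
h(4)/425 - 256/Z = -4/425 - 256/325/253 = -4*1/425 - 256*253/325 = -4/425 - 64768/325 = -1101108/5525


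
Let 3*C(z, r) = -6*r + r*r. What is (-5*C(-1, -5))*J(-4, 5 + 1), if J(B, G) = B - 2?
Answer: 550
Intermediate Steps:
J(B, G) = -2 + B
C(z, r) = -2*r + r**2/3 (C(z, r) = (-6*r + r*r)/3 = (-6*r + r**2)/3 = (r**2 - 6*r)/3 = -2*r + r**2/3)
(-5*C(-1, -5))*J(-4, 5 + 1) = (-5*(-5)*(-6 - 5)/3)*(-2 - 4) = -5*(-5)*(-11)/3*(-6) = -5*55/3*(-6) = -275/3*(-6) = 550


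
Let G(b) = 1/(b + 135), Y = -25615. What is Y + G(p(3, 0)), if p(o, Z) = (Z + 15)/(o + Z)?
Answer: -3586099/140 ≈ -25615.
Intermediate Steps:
p(o, Z) = (15 + Z)/(Z + o)
G(b) = 1/(135 + b)
Y + G(p(3, 0)) = -25615 + 1/(135 + (15 + 0)/(0 + 3)) = -25615 + 1/(135 + 15/3) = -25615 + 1/(135 + (⅓)*15) = -25615 + 1/(135 + 5) = -25615 + 1/140 = -3586099/140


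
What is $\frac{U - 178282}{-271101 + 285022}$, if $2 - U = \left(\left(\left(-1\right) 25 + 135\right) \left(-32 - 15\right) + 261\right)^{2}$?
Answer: $- \frac{24276561}{13921} \approx -1743.9$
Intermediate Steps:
$U = -24098279$ ($U = 2 - \left(\left(\left(-1\right) 25 + 135\right) \left(-32 - 15\right) + 261\right)^{2} = 2 - \left(\left(-25 + 135\right) \left(-47\right) + 261\right)^{2} = 2 - \left(110 \left(-47\right) + 261\right)^{2} = 2 - \left(-5170 + 261\right)^{2} = 2 - \left(-4909\right)^{2} = 2 - 24098281 = -24098279$)
$\frac{U - 178282}{-271101 + 285022} = \frac{-24098279 - 178282}{-271101 + 285022} = - \frac{24276561}{13921}$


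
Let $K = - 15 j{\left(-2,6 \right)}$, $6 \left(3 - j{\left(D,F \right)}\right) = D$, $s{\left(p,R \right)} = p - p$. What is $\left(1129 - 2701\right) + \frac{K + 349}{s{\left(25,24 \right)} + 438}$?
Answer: $- \frac{688237}{438} \approx -1571.3$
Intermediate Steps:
$s{\left(p,R \right)} = 0$
$j{\left(D,F \right)} = 3 - \frac{D}{6}$
$K = -50$ ($K = - 15 \left(3 - - \frac{1}{3}\right) = - 15 \left(3 + \frac{1}{3}\right) = \left(-15\right) \frac{10}{3} = -50$)
$\left(1129 - 2701\right) + \frac{K + 349}{s{\left(25,24 \right)} + 438} = \left(1129 - 2701\right) + \frac{-50 + 349}{0 + 438} = -1572 + \frac{299}{438} = - \frac{688237}{438}$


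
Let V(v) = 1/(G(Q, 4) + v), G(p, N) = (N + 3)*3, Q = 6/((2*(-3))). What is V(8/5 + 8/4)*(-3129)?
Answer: -5215/41 ≈ -127.20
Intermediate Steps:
Q = -1 (Q = 6/(-6) = 6*(-⅙) = -1)
G(p, N) = 9 + 3*N (G(p, N) = (3 + N)*3 = 9 + 3*N)
V(v) = 1/(21 + v) (V(v) = 1/((9 + 3*4) + v) = 1/((9 + 12) + v) = 1/(21 + v))
V(8/5 + 8/4)*(-3129) = -3129/(21 + (8/5 + 8/4)) = -3129/(21 + (8*(⅕) + 8*(¼))) = -3129/(21 + (8/5 + 2)) = -3129/(21 + 18/5) = -3129/(123/5) = (5/123)*(-3129) = -5215/41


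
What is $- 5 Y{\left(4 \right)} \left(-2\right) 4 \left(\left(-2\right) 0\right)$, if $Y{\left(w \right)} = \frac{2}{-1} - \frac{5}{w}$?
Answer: $0$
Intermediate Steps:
$Y{\left(w \right)} = -2 - \frac{5}{w}$ ($Y{\left(w \right)} = 2 \left(-1\right) - \frac{5}{w} = -2 - \frac{5}{w}$)
$- 5 Y{\left(4 \right)} \left(-2\right) 4 \left(\left(-2\right) 0\right) = - 5 \left(-2 - \frac{5}{4}\right) \left(-2\right) 4 \left(\left(-2\right) 0\right) = - 5 \left(-2 - \frac{5}{4}\right) \left(-2\right) 4 \cdot 0 = - 5 \left(- \frac{13}{4}\right) \left(-2\right) 4 \cdot 0 = - 5 \cdot \frac{13}{2} \cdot 4 \cdot 0 = \left(-5\right) 26 \cdot 0 = \left(-130\right) 0 = 0$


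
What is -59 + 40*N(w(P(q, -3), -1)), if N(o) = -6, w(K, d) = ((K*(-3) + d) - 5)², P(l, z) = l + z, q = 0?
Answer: -299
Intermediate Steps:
w(K, d) = (-5 + d - 3*K)² (w(K, d) = ((-3*K + d) - 5)² = ((d - 3*K) - 5)² = (-5 + d - 3*K)²)
-59 + 40*N(w(P(q, -3), -1)) = -59 + 40*(-6) = -59 - 240 = -299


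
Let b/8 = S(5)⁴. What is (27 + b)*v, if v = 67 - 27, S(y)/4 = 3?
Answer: 6636600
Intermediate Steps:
S(y) = 12 (S(y) = 4*3 = 12)
v = 40
b = 165888 (b = 8*12⁴ = 8*20736 = 165888)
(27 + b)*v = (27 + 165888)*40 = 165915*40 = 6636600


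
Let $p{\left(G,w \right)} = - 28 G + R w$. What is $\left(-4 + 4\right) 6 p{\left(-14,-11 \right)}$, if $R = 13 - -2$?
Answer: $0$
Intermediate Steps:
$R = 15$ ($R = 13 + 2 = 15$)
$p{\left(G,w \right)} = - 28 G + 15 w$
$\left(-4 + 4\right) 6 p{\left(-14,-11 \right)} = \left(-4 + 4\right) 6 \left(\left(-28\right) \left(-14\right) + 15 \left(-11\right)\right) = 0 \cdot 6 \left(392 - 165\right) = 0 \cdot 227 = 0$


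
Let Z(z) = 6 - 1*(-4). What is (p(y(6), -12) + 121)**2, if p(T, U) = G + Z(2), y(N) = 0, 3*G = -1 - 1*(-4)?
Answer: 17424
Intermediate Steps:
G = 1 (G = (-1 - 1*(-4))/3 = (-1 + 4)/3 = (1/3)*3 = 1)
Z(z) = 10 (Z(z) = 6 + 4 = 10)
p(T, U) = 11 (p(T, U) = 1 + 10 = 11)
(p(y(6), -12) + 121)**2 = (11 + 121)**2 = 132**2 = 17424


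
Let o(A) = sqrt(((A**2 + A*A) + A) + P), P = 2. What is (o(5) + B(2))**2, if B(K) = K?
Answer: (2 + sqrt(57))**2 ≈ 91.199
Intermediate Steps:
o(A) = sqrt(2 + A + 2*A**2) (o(A) = sqrt(((A**2 + A*A) + A) + 2) = sqrt(((A**2 + A**2) + A) + 2) = sqrt((2*A**2 + A) + 2) = sqrt((A + 2*A**2) + 2) = sqrt(2 + A + 2*A**2))
(o(5) + B(2))**2 = (sqrt(2 + 5 + 2*5**2) + 2)**2 = (sqrt(2 + 5 + 2*25) + 2)**2 = (sqrt(2 + 5 + 50) + 2)**2 = (sqrt(57) + 2)**2 = (2 + sqrt(57))**2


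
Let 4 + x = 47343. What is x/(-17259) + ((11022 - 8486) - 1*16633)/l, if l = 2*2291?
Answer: -460207421/79080738 ≈ -5.8195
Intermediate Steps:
x = 47339 (x = -4 + 47343 = 47339)
l = 4582
x/(-17259) + ((11022 - 8486) - 1*16633)/l = 47339/(-17259) + ((11022 - 8486) - 1*16633)/4582 = 47339*(-1/17259) + (2536 - 16633)*(1/4582) = -47339/17259 - 14097*1/4582 = -47339/17259 - 14097/4582 = -460207421/79080738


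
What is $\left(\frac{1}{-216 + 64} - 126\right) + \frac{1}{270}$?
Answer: $- \frac{2585579}{20520} \approx -126.0$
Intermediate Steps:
$\left(\frac{1}{-216 + 64} - 126\right) + \frac{1}{270} = \left(\frac{1}{-152} - 126\right) + \frac{1}{270} = \left(- \frac{1}{152} - 126\right) + \frac{1}{270} = - \frac{19153}{152} + \frac{1}{270} = - \frac{2585579}{20520}$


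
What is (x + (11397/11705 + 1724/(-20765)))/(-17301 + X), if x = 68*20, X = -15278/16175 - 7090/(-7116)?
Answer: -761441971707463410/9680181130367969027 ≈ -0.078660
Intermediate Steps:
X = 2981251/57550650 (X = -15278*1/16175 - 7090*(-1/7116) = -15278/16175 + 3545/3558 = 2981251/57550650 ≈ 0.051802)
x = 1360
(x + (11397/11705 + 1724/(-20765)))/(-17301 + X) = (1360 + (11397/11705 + 1724/(-20765)))/(-17301 + 2981251/57550650) = (1360 + (11397*(1/11705) + 1724*(-1/20765)))/(-995680814399/57550650) = (1360 + (11397/11705 - 1724/20765))*(-57550650/995680814399) = (1360 + 43295857/48610865)*(-57550650/995680814399) = (66154072257/48610865)*(-57550650/995680814399) = -761441971707463410/9680181130367969027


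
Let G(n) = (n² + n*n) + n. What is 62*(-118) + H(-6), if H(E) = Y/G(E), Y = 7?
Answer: -482849/66 ≈ -7315.9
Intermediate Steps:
G(n) = n + 2*n² (G(n) = (n² + n²) + n = 2*n² + n = n + 2*n²)
H(E) = 7/(E*(1 + 2*E)) (H(E) = 7/((E*(1 + 2*E))) = 7*(1/(E*(1 + 2*E))) = 7/(E*(1 + 2*E)))
62*(-118) + H(-6) = 62*(-118) + 7/(-6*(1 + 2*(-6))) = -7316 + 7*(-⅙)/(1 - 12) = -7316 + 7*(-⅙)/(-11) = -7316 + 7*(-⅙)*(-1/11) = -7316 + 7/66 = -482849/66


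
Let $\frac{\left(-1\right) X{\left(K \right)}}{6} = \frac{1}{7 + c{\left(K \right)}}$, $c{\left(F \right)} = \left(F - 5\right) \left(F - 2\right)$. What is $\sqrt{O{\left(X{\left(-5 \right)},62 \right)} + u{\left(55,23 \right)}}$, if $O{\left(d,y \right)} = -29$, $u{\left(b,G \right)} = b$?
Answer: $\sqrt{26} \approx 5.099$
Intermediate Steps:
$c{\left(F \right)} = \left(-5 + F\right) \left(-2 + F\right)$
$X{\left(K \right)} = - \frac{6}{17 + K^{2} - 7 K}$ ($X{\left(K \right)} = - \frac{6}{7 + \left(10 + K^{2} - 7 K\right)} = - \frac{6}{17 + K^{2} - 7 K}$)
$\sqrt{O{\left(X{\left(-5 \right)},62 \right)} + u{\left(55,23 \right)}} = \sqrt{-29 + 55} = \sqrt{26}$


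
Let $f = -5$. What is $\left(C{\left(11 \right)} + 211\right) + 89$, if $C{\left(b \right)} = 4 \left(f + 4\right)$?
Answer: $296$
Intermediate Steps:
$C{\left(b \right)} = -4$ ($C{\left(b \right)} = 4 \left(-5 + 4\right) = 4 \left(-1\right) = -4$)
$\left(C{\left(11 \right)} + 211\right) + 89 = \left(-4 + 211\right) + 89 = 207 + 89 = 296$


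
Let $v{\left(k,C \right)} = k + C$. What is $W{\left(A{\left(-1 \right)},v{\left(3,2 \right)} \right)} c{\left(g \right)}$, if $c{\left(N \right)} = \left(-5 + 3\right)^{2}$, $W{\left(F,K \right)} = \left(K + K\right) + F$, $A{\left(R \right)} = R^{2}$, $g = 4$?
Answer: $44$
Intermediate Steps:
$v{\left(k,C \right)} = C + k$
$W{\left(F,K \right)} = F + 2 K$ ($W{\left(F,K \right)} = 2 K + F = F + 2 K$)
$c{\left(N \right)} = 4$ ($c{\left(N \right)} = \left(-2\right)^{2} = 4$)
$W{\left(A{\left(-1 \right)},v{\left(3,2 \right)} \right)} c{\left(g \right)} = \left(\left(-1\right)^{2} + 2 \left(2 + 3\right)\right) 4 = \left(1 + 2 \cdot 5\right) 4 = \left(1 + 10\right) 4 = 11 \cdot 4 = 44$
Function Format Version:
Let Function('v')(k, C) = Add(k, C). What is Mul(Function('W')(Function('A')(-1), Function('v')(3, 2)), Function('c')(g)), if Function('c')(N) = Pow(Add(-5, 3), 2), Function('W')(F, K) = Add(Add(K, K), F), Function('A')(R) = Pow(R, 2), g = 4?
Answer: 44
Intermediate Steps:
Function('v')(k, C) = Add(C, k)
Function('W')(F, K) = Add(F, Mul(2, K)) (Function('W')(F, K) = Add(Mul(2, K), F) = Add(F, Mul(2, K)))
Function('c')(N) = 4 (Function('c')(N) = Pow(-2, 2) = 4)
Mul(Function('W')(Function('A')(-1), Function('v')(3, 2)), Function('c')(g)) = Mul(Add(Pow(-1, 2), Mul(2, Add(2, 3))), 4) = Mul(Add(1, Mul(2, 5)), 4) = Mul(Add(1, 10), 4) = Mul(11, 4) = 44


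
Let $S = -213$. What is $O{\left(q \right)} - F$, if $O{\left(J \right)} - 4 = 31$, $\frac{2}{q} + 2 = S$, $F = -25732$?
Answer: $25767$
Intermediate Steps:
$q = - \frac{2}{215}$ ($q = \frac{2}{-2 - 213} = \frac{2}{-215} = 2 \left(- \frac{1}{215}\right) = - \frac{2}{215} \approx -0.0093023$)
$O{\left(J \right)} = 35$ ($O{\left(J \right)} = 4 + 31 = 35$)
$O{\left(q \right)} - F = 35 - -25732 = 35 + 25732 = 25767$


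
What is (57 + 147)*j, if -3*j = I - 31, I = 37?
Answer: -408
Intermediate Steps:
j = -2 (j = -(37 - 31)/3 = -⅓*6 = -2)
(57 + 147)*j = (57 + 147)*(-2) = 204*(-2) = -408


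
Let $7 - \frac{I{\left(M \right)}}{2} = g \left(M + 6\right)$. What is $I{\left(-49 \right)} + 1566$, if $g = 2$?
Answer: $1752$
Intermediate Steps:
$I{\left(M \right)} = -10 - 4 M$ ($I{\left(M \right)} = 14 - 2 \cdot 2 \left(M + 6\right) = 14 - 2 \cdot 2 \left(6 + M\right) = 14 - 2 \left(12 + 2 M\right) = 14 - \left(24 + 4 M\right) = -10 - 4 M$)
$I{\left(-49 \right)} + 1566 = \left(-10 - -196\right) + 1566 = \left(-10 + 196\right) + 1566 = 186 + 1566 = 1752$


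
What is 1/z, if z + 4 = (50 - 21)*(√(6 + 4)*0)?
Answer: -¼ ≈ -0.25000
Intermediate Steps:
z = -4 (z = -4 + (50 - 21)*(√(6 + 4)*0) = -4 + 29*(√10*0) = -4 + 29*0 = -4 + 0 = -4)
1/z = 1/(-4) = -¼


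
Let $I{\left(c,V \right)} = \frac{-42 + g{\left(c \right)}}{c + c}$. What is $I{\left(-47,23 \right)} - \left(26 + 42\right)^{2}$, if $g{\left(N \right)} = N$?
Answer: $- \frac{434567}{94} \approx -4623.1$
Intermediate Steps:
$I{\left(c,V \right)} = \frac{-42 + c}{2 c}$ ($I{\left(c,V \right)} = \frac{-42 + c}{c + c} = \frac{-42 + c}{2 c}$)
$I{\left(-47,23 \right)} - \left(26 + 42\right)^{2} = \frac{-42 - 47}{2 \left(-47\right)} - \left(26 + 42\right)^{2} = \frac{1}{2} \left(- \frac{1}{47}\right) \left(-89\right) - 68^{2} = \frac{89}{94} - 4624 = - \frac{434567}{94}$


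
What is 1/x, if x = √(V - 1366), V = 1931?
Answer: √565/565 ≈ 0.042070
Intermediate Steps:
x = √565 (x = √(1931 - 1366) = √565 ≈ 23.770)
1/x = 1/(√565) = √565/565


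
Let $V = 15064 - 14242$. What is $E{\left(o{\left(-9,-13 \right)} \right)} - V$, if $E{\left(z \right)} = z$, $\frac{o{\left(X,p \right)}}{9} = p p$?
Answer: $699$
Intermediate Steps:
$o{\left(X,p \right)} = 9 p^{2}$ ($o{\left(X,p \right)} = 9 p p = 9 p^{2}$)
$V = 822$ ($V = 15064 - 14242 = 822$)
$E{\left(o{\left(-9,-13 \right)} \right)} - V = 9 \left(-13\right)^{2} - 822 = 9 \cdot 169 - 822 = 1521 - 822 = 699$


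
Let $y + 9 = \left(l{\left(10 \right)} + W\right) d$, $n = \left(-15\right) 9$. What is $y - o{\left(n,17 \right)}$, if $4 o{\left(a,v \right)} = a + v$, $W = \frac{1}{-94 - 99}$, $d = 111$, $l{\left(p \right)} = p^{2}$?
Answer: $\frac{4292291}{386} \approx 11120.0$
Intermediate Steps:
$W = - \frac{1}{193}$ ($W = \frac{1}{-193} = - \frac{1}{193} \approx -0.0051813$)
$n = -135$
$y = \frac{2140452}{193}$ ($y = -9 + \left(10^{2} - \frac{1}{193}\right) 111 = -9 + \left(100 - \frac{1}{193}\right) 111 = -9 + \frac{19299}{193} \cdot 111 = -9 + \frac{2142189}{193} = \frac{2140452}{193} \approx 11090.0$)
$o{\left(a,v \right)} = \frac{a}{4} + \frac{v}{4}$ ($o{\left(a,v \right)} = \frac{a + v}{4} = \frac{a}{4} + \frac{v}{4}$)
$y - o{\left(n,17 \right)} = \frac{2140452}{193} - \left(\frac{1}{4} \left(-135\right) + \frac{1}{4} \cdot 17\right) = \frac{2140452}{193} - \left(- \frac{135}{4} + \frac{17}{4}\right) = \frac{2140452}{193} - - \frac{59}{2} = \frac{2140452}{193} + \frac{59}{2} = \frac{4292291}{386}$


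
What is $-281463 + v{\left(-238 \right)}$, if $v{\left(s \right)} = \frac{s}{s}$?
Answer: $-281462$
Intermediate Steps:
$v{\left(s \right)} = 1$
$-281463 + v{\left(-238 \right)} = -281463 + 1 = -281462$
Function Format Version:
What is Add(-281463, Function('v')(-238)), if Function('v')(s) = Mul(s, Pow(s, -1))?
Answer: -281462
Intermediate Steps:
Function('v')(s) = 1
Add(-281463, Function('v')(-238)) = Add(-281463, 1) = -281462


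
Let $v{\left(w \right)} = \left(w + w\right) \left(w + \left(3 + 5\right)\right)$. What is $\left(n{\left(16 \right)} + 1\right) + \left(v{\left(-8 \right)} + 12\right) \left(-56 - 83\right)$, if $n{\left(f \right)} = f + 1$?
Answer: $-1650$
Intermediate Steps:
$v{\left(w \right)} = 2 w \left(8 + w\right)$ ($v{\left(w \right)} = 2 w \left(w + 8\right) = 2 w \left(8 + w\right)$)
$n{\left(f \right)} = 1 + f$
$\left(n{\left(16 \right)} + 1\right) + \left(v{\left(-8 \right)} + 12\right) \left(-56 - 83\right) = \left(\left(1 + 16\right) + 1\right) + \left(2 \left(-8\right) \left(8 - 8\right) + 12\right) \left(-56 - 83\right) = \left(17 + 1\right) + \left(2 \left(-8\right) 0 + 12\right) \left(-139\right) = 18 + \left(0 + 12\right) \left(-139\right) = 18 + 12 \left(-139\right) = 18 - 1668 = -1650$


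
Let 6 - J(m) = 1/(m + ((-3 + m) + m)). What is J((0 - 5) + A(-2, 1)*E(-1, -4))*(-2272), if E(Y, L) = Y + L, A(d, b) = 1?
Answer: -452128/33 ≈ -13701.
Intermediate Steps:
E(Y, L) = L + Y
J(m) = 6 - 1/(-3 + 3*m) (J(m) = 6 - 1/(m + ((-3 + m) + m)) = 6 - 1/(m + (-3 + 2*m)) = 6 - 1/(-3 + 3*m))
J((0 - 5) + A(-2, 1)*E(-1, -4))*(-2272) = ((-19 + 18*((0 - 5) + 1*(-4 - 1)))/(3*(-1 + ((0 - 5) + 1*(-4 - 1)))))*(-2272) = ((-19 + 18*(-5 + 1*(-5)))/(3*(-1 + (-5 + 1*(-5)))))*(-2272) = ((-19 + 18*(-5 - 5))/(3*(-1 + (-5 - 5))))*(-2272) = ((-19 + 18*(-10))/(3*(-1 - 10)))*(-2272) = ((⅓)*(-19 - 180)/(-11))*(-2272) = ((⅓)*(-1/11)*(-199))*(-2272) = (199/33)*(-2272) = -452128/33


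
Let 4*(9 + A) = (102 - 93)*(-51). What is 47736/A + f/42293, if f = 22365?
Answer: -896058213/2326115 ≈ -385.22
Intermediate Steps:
A = -495/4 (A = -9 + ((102 - 93)*(-51))/4 = -9 + (9*(-51))/4 = -9 + (¼)*(-459) = -9 - 459/4 = -495/4 ≈ -123.75)
47736/A + f/42293 = 47736/(-495/4) + 22365/42293 = 47736*(-4/495) + 22365*(1/42293) = -21216/55 + 22365/42293 = -896058213/2326115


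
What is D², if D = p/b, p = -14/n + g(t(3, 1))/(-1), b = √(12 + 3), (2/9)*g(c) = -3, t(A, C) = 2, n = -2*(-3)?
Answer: 4489/540 ≈ 8.3130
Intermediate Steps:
n = 6
g(c) = -27/2 (g(c) = (9/2)*(-3) = -27/2)
b = √15 ≈ 3.8730
p = 67/6 (p = -14/6 - 27/2/(-1) = -14*⅙ - 27/2*(-1) = -7/3 + 27/2 = 67/6 ≈ 11.167)
D = 67*√15/90 (D = 67/(6*(√15)) = 67*(√15/15)/6 = 67*√15/90 ≈ 2.8832)
D² = (67*√15/90)² = 4489/540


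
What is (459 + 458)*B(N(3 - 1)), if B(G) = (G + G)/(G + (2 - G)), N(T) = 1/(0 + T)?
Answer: 917/2 ≈ 458.50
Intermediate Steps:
N(T) = 1/T
B(G) = G (B(G) = (2*G)/2 = (2*G)*(1/2) = G)
(459 + 458)*B(N(3 - 1)) = (459 + 458)/(3 - 1) = 917/2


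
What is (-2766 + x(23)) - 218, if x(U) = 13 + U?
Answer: -2948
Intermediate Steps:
(-2766 + x(23)) - 218 = (-2766 + (13 + 23)) - 218 = (-2766 + 36) - 218 = -2730 - 218 = -2948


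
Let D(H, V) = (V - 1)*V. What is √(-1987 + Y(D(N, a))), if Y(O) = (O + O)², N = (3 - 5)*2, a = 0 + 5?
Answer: 3*I*√43 ≈ 19.672*I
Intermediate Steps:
a = 5
N = -4 (N = -2*2 = -4)
D(H, V) = V*(-1 + V) (D(H, V) = (-1 + V)*V = V*(-1 + V))
Y(O) = 4*O² (Y(O) = (2*O)² = 4*O²)
√(-1987 + Y(D(N, a))) = √(-1987 + 4*(5*(-1 + 5))²) = √(-1987 + 4*(5*4)²) = √(-1987 + 4*20²) = √(-1987 + 4*400) = √(-1987 + 1600) = √(-387) = 3*I*√43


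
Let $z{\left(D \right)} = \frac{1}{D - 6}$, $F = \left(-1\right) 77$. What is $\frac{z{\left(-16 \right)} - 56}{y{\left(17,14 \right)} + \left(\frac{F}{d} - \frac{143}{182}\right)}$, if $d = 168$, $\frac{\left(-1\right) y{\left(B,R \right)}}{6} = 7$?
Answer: $\frac{103572}{79915} \approx 1.296$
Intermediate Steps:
$y{\left(B,R \right)} = -42$ ($y{\left(B,R \right)} = \left(-6\right) 7 = -42$)
$F = -77$
$z{\left(D \right)} = \frac{1}{-6 + D}$
$\frac{z{\left(-16 \right)} - 56}{y{\left(17,14 \right)} + \left(\frac{F}{d} - \frac{143}{182}\right)} = \frac{\frac{1}{-6 - 16} - 56}{-42 - \left(\frac{11}{14} + \frac{11}{24}\right)} = \frac{\frac{1}{-22} - 56}{-42 - \frac{209}{168}} = \frac{- \frac{1}{22} - 56}{-42 - \frac{209}{168}} = \frac{1}{-42 - \frac{209}{168}} \left(- \frac{1233}{22}\right) = \frac{1}{- \frac{7265}{168}} \left(- \frac{1233}{22}\right) = \left(- \frac{168}{7265}\right) \left(- \frac{1233}{22}\right) = \frac{103572}{79915}$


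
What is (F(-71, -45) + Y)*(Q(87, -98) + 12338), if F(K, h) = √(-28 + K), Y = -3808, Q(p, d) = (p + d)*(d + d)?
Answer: -55193152 + 43482*I*√11 ≈ -5.5193e+7 + 1.4421e+5*I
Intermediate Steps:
Q(p, d) = 2*d*(d + p) (Q(p, d) = (d + p)*(2*d) = 2*d*(d + p))
(F(-71, -45) + Y)*(Q(87, -98) + 12338) = (√(-28 - 71) - 3808)*(2*(-98)*(-98 + 87) + 12338) = (√(-99) - 3808)*(2*(-98)*(-11) + 12338) = (3*I*√11 - 3808)*(2156 + 12338) = (-3808 + 3*I*√11)*14494 = -55193152 + 43482*I*√11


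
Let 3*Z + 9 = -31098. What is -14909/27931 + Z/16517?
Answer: -31521676/27137431 ≈ -1.1616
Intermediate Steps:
Z = -10369 (Z = -3 + (1/3)*(-31098) = -3 - 10366 = -10369)
-14909/27931 + Z/16517 = -14909/27931 - 10369/16517 = -14909*1/27931 - 10369*1/16517 = -877/1643 - 10369/16517 = -31521676/27137431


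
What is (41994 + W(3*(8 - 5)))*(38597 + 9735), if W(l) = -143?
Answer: 2022742532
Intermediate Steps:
(41994 + W(3*(8 - 5)))*(38597 + 9735) = (41994 - 143)*(38597 + 9735) = 41851*48332 = 2022742532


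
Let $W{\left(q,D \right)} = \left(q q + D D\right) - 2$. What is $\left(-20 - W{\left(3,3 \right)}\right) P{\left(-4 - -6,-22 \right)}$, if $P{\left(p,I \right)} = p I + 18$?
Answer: $936$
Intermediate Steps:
$P{\left(p,I \right)} = 18 + I p$ ($P{\left(p,I \right)} = I p + 18 = 18 + I p$)
$W{\left(q,D \right)} = -2 + D^{2} + q^{2}$ ($W{\left(q,D \right)} = \left(q^{2} + D^{2}\right) - 2 = \left(D^{2} + q^{2}\right) - 2 = -2 + D^{2} + q^{2}$)
$\left(-20 - W{\left(3,3 \right)}\right) P{\left(-4 - -6,-22 \right)} = \left(-20 - \left(-2 + 3^{2} + 3^{2}\right)\right) \left(18 - 22 \left(-4 - -6\right)\right) = \left(-20 - \left(-2 + 9 + 9\right)\right) \left(18 - 22 \left(-4 + 6\right)\right) = \left(-20 - 16\right) \left(18 - 44\right) = \left(-36\right) \left(-26\right) = 936$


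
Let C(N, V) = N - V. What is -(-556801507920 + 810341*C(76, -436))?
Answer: 556386613328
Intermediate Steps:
-(-556801507920 + 810341*C(76, -436)) = -(-556739922004 + 353308676) = -810341/(1/(-687120 + (76 + 436))) = -810341/(1/(-687120 + 512)) = -810341/(1/(-686608)) = -810341/(-1/686608) = -810341*(-686608) = 556386613328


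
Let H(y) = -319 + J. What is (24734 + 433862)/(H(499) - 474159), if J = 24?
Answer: -229298/237227 ≈ -0.96658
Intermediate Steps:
H(y) = -295 (H(y) = -319 + 24 = -295)
(24734 + 433862)/(H(499) - 474159) = (24734 + 433862)/(-295 - 474159) = 458596/(-474454) = 458596*(-1/474454) = -229298/237227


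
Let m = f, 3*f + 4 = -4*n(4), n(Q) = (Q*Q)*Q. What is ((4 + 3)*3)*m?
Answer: -1820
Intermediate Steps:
n(Q) = Q**3 (n(Q) = Q**2*Q = Q**3)
f = -260/3 (f = -4/3 + (-4*4**3)/3 = -4/3 + (-4*64)/3 = -4/3 + (1/3)*(-256) = -4/3 - 256/3 = -260/3 ≈ -86.667)
m = -260/3 ≈ -86.667
((4 + 3)*3)*m = ((4 + 3)*3)*(-260/3) = (7*3)*(-260/3) = 21*(-260/3) = -1820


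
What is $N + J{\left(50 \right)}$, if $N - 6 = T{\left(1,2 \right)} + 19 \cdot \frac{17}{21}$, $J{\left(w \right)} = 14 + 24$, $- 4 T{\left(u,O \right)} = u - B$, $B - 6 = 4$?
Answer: $\frac{5177}{84} \approx 61.631$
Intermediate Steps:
$B = 10$ ($B = 6 + 4 = 10$)
$T{\left(u,O \right)} = \frac{5}{2} - \frac{u}{4}$ ($T{\left(u,O \right)} = - \frac{u - 10}{4} = - \frac{-10 + u}{4} = \frac{5}{2} - \frac{u}{4}$)
$J{\left(w \right)} = 38$
$N = \frac{1985}{84}$ ($N = 6 + \left(\left(\frac{5}{2} - \frac{1}{4}\right) + 19 \cdot \frac{17}{21}\right) = 6 + \left(\left(\frac{5}{2} - \frac{1}{4}\right) + 19 \cdot 17 \cdot \frac{1}{21}\right) = 6 + \left(\frac{9}{4} + 19 \cdot \frac{17}{21}\right) = 6 + \left(\frac{9}{4} + \frac{323}{21}\right) = 6 + \frac{1481}{84} = \frac{1985}{84} \approx 23.631$)
$N + J{\left(50 \right)} = \frac{1985}{84} + 38 = \frac{5177}{84}$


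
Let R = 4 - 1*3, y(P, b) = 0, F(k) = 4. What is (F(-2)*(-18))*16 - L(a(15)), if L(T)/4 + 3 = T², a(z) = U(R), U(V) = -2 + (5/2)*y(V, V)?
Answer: -1156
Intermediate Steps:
R = 1 (R = 4 - 3 = 1)
U(V) = -2 (U(V) = -2 + (5/2)*0 = -2 + 0 = -2)
a(z) = -2
L(T) = -12 + 4*T²
(F(-2)*(-18))*16 - L(a(15)) = (4*(-18))*16 - (-12 + 4*(-2)²) = -72*16 - (-12 + 4*4) = -1152 - (-12 + 16) = -1152 - 1*4 = -1152 - 4 = -1156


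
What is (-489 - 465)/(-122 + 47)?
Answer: 318/25 ≈ 12.720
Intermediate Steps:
(-489 - 465)/(-122 + 47) = -954/(-75) = -954*(-1/75) = 318/25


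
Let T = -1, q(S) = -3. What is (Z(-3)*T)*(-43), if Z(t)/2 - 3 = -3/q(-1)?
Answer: 344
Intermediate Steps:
Z(t) = 8 (Z(t) = 6 + 2*(-3/(-3)) = 6 + 2*(-3*(-⅓)) = 6 + 2*1 = 6 + 2 = 8)
(Z(-3)*T)*(-43) = (8*(-1))*(-43) = -8*(-43) = 344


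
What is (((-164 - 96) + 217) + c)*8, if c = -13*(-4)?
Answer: 72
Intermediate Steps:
c = 52
(((-164 - 96) + 217) + c)*8 = (((-164 - 96) + 217) + 52)*8 = ((-260 + 217) + 52)*8 = (-43 + 52)*8 = 9*8 = 72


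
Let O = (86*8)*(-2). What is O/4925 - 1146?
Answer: -5645426/4925 ≈ -1146.3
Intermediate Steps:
O = -1376 (O = 688*(-2) = -1376)
O/4925 - 1146 = -1376/4925 - 1146 = -5645426/4925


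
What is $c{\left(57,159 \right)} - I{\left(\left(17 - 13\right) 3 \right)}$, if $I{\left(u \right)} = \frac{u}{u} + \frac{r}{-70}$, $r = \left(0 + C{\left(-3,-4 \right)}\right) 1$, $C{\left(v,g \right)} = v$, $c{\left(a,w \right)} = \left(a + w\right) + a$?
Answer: $\frac{19037}{70} \approx 271.96$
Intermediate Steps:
$c{\left(a,w \right)} = w + 2 a$
$r = -3$ ($r = \left(0 - 3\right) 1 = \left(-3\right) 1 = -3$)
$I{\left(u \right)} = \frac{73}{70}$ ($I{\left(u \right)} = \frac{u}{u} - \frac{3}{-70} = 1 - - \frac{3}{70} = 1 + \frac{3}{70} = \frac{73}{70}$)
$c{\left(57,159 \right)} - I{\left(\left(17 - 13\right) 3 \right)} = \left(159 + 2 \cdot 57\right) - \frac{73}{70} = \left(159 + 114\right) - \frac{73}{70} = 273 - \frac{73}{70} = \frac{19037}{70}$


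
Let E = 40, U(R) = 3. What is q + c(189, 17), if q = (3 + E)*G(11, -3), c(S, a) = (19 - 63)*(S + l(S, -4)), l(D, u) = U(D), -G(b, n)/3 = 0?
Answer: -8448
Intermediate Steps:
G(b, n) = 0 (G(b, n) = -3*0 = 0)
l(D, u) = 3
c(S, a) = -132 - 44*S (c(S, a) = (19 - 63)*(S + 3) = -44*(3 + S) = -132 - 44*S)
q = 0 (q = (3 + 40)*0 = 43*0 = 0)
q + c(189, 17) = 0 + (-132 - 44*189) = 0 + (-132 - 8316) = 0 - 8448 = -8448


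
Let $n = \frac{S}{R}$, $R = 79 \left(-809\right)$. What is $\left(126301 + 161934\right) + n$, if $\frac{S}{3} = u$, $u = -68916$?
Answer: $\frac{18421593833}{63911} \approx 2.8824 \cdot 10^{5}$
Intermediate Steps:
$S = -206748$ ($S = 3 \left(-68916\right) = -206748$)
$R = -63911$
$n = \frac{206748}{63911}$ ($n = - \frac{206748}{-63911} = \left(-206748\right) \left(- \frac{1}{63911}\right) = \frac{206748}{63911} \approx 3.2349$)
$\left(126301 + 161934\right) + n = \left(126301 + 161934\right) + \frac{206748}{63911} = 288235 + \frac{206748}{63911} = \frac{18421593833}{63911}$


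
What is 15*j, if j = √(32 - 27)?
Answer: 15*√5 ≈ 33.541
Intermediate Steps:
j = √5 ≈ 2.2361
15*j = 15*√5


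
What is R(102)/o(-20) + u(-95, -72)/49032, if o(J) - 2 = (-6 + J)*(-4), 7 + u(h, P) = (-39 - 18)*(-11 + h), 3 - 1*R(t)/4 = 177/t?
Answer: 7545911/44177832 ≈ 0.17081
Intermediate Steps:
R(t) = 12 - 708/t
u(h, P) = 620 - 57*h (u(h, P) = -7 + (-39 - 18)*(-11 + h) = -7 - 57*(-11 + h) = -7 + (627 - 57*h) = 620 - 57*h)
o(J) = 26 - 4*J (o(J) = 2 + (-6 + J)*(-4) = 2 + (24 - 4*J) = 26 - 4*J)
R(102)/o(-20) + u(-95, -72)/49032 = (12 - 708/102)/(26 - 4*(-20)) + (620 - 57*(-95))/49032 = (12 - 708*1/102)/(26 + 80) + (620 + 5415)*(1/49032) = (12 - 118/17)/106 + 6035*(1/49032) = (86/17)*(1/106) + 6035/49032 = 43/901 + 6035/49032 = 7545911/44177832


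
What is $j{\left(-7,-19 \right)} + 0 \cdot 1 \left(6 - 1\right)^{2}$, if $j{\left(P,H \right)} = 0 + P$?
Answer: $-7$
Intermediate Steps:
$j{\left(P,H \right)} = P$
$j{\left(-7,-19 \right)} + 0 \cdot 1 \left(6 - 1\right)^{2} = -7 + 0 \cdot 1 \left(6 - 1\right)^{2} = -7 + 0 \cdot 5^{2} = -7 + 0 \cdot 25 = -7 + 0 = -7$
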